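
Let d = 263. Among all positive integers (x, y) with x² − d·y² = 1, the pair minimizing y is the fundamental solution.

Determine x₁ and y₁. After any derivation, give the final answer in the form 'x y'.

139128 8579

d=263: √d = [16; 4,1,1,1,1,15,1,1,1,1,4,32] (ℓ=12, even), read p_11/q_11
a_0=16:  p_0=16·1+0=16,  q_0=16·0+1=1
…
a_2=1:  p_2=1·65+16=81,  q_2=1·4+1=5
…
a_5=1:  p_5=1·227+146=373,  q_5=1·14+9=23
…
a_7=1:  p_7=1·5822+373=6195,  q_7=1·359+23=382
…
a_10=1:  p_10=1·18212+12017=30229,  q_10=1·1123+741=1864
a_11=4:  p_11=4·30229+18212=139128,  q_11=4·1864+1123=8579
→ (139128, 8579).  Check: 139128²=19356600384, 263·8579²=19356600383, difference 1.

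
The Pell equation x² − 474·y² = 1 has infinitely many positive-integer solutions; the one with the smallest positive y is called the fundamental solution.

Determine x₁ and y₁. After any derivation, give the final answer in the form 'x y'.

193549 8890

√474 = [21; 1,3,2,1,1,…,3,1,42, …], period ℓ=14 (even) → k=13
a_0=21:  p_0=21·1+0=21,  q_0=21·0+1=1
a_1=1:  p_1=1·21+1=22,  q_1=1·1+0=1
a_2=3:  p_2=3·22+21=87,  q_2=3·1+1=4
a_3=2:  p_3=2·87+22=196,  q_3=2·4+1=9
…
a_5=1:  p_5=1·283+196=479,  q_5=1·13+9=22
…
a_8=1:  p_8=1·5051+762=5813,  q_8=1·232+35=267
a_9=1:  p_9=1·5813+5051=10864,  q_9=1·267+232=499
…
a_11=2:  p_11=2·16677+10864=44218,  q_11=2·766+499=2031
a_12=3:  p_12=3·44218+16677=149331,  q_12=3·2031+766=6859
a_13=1:  p_13=1·149331+44218=193549,  q_13=1·6859+2031=8890
fundamental: x₁=193549, y₁=8890  (since 37461215401 − 474·79032100 = 1)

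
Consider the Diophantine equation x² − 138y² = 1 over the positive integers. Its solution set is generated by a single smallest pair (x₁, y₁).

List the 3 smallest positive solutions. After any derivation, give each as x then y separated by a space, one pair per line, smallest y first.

√138 → a₀=11, period (1,2,1,22); ℓ=4 even so k=3
a_0=11:  p_0=11·1+0=11,  q_0=11·0+1=1
a_1=1:  p_1=1·11+1=12,  q_1=1·1+0=1
a_2=2:  p_2=2·12+11=35,  q_2=2·1+1=3
a_3=1:  p_3=1·35+12=47,  q_3=1·3+1=4
fundamental: x₁=47, y₁=4  (since 2209 − 138·16 = 1)
n=2: (47,4)∘(47,4) = (47·47+138·4·4, 47·4+4·47) = (4417,376)
n=3: (4417,376)∘(47,4) = (47·4417+138·4·376, 47·376+4·4417) = (415151,35340)

47 4
4417 376
415151 35340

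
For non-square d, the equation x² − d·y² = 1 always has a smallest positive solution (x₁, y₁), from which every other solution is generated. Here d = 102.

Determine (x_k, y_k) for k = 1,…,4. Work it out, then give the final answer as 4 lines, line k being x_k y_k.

101 10
20401 2020
4120901 408030
832401601 82420040

√102 → a₀=10, period (10,20); ℓ=2 even so k=1
step 0: (10, 1)  from 10·(1,0) + (0,1)
step 1: (101, 10)  from 10·(10,1) + (1,0)
(x₁, y₁) = (101, 10);  101² − 102·10² = 1 ✓
(101+10√102)^2 = 20401 + 2020√102
(101+10√102)^3 = 4120901 + 408030√102
(101+10√102)^4 = 832401601 + 82420040√102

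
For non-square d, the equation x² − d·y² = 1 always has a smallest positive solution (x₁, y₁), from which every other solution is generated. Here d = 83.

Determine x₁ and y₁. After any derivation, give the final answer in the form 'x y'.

[9; 9,18] for √83; ℓ=2 ⇒ convergent index 1
i=0: a=9 ⇒ p=9, q=1
i=1: a=9 ⇒ p=82, q=9
→ (82, 9).  Check: 82²=6724, 83·9²=6723, difference 1.

82 9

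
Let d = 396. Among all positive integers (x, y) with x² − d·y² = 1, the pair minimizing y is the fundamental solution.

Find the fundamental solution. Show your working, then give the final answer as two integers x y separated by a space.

d=396: √d = [19; 1,8,1,38] (ℓ=4, even), read p_3/q_3
step 0: (19, 1)  from 19·(1,0) + (0,1)
…
step 2: (179, 9)  from 8·(20,1) + (19,1)
step 3: (199, 10)  from 1·(179,9) + (20,1)
fundamental: x₁=199, y₁=10  (since 39601 − 396·100 = 1)

199 10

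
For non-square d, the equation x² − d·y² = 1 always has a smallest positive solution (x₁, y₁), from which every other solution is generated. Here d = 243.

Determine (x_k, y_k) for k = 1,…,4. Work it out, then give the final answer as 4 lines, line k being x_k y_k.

√243 → a₀=15, period (1,1,2,3,15,3,2,1,1,30); ℓ=10 even so k=9
step 0: (15, 1)  from 15·(1,0) + (0,1)
step 1: (16, 1)  from 1·(15,1) + (1,0)
…
step 4: (265, 17)  from 3·(78,5) + (31,2)
step 5: (4053, 260)  from 15·(265,17) + (78,5)
step 6: (12424, 797)  from 3·(4053,260) + (265,17)
…
step 8: (41325, 2651)  from 1·(28901,1854) + (12424,797)
step 9: (70226, 4505)  from 1·(41325,2651) + (28901,1854)
→ (70226, 4505).  Check: 70226²=4931691076, 243·4505²=4931691075, difference 1.
(x_2, y_2) = (70226·70226 + 243·4505·4505, 70226·4505 + 4505·70226) = (9863382151, 632736260)
(x_3, y_3) = (70226·9863382151 + 243·4505·632736260, 70226·632736260 + 4505·9863382151) = (1385331749802026, 88869073185015)
(x_4, y_4) = (70226·1385331749802026 + 243·4505·88869073185015, 70226·88869073185015 + 4505·1385331749802026) = (194572614913330773601, 12481839066348990520)

70226 4505
9863382151 632736260
1385331749802026 88869073185015
194572614913330773601 12481839066348990520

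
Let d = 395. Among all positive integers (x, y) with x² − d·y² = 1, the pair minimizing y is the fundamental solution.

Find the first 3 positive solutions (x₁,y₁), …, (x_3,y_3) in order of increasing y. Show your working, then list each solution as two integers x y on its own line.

d=395: √d = [19; 1,6,1,38] (ℓ=4, even), read p_3/q_3
k=0  a_k=19  p_k/q_k = 19/1
k=1  a_k=1  p_k/q_k = 20/1
k=2  a_k=6  p_k/q_k = 139/7
k=3  a_k=1  p_k/q_k = 159/8
(x₁, y₁) = (159, 8);  159² − 395·8² = 1 ✓
k=2:  x_2 = 159·159+395·8·8 = 50561,  y_2 = 159·8+8·159 = 2544
k=3:  x_3 = 159·50561+395·8·2544 = 16078239,  y_3 = 159·2544+8·50561 = 808984

159 8
50561 2544
16078239 808984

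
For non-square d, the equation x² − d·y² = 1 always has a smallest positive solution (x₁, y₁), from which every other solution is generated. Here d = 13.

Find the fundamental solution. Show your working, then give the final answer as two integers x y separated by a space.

√13 = [3; 1,1,1,1,6, …], period ℓ=5 (odd) → k=9
i=0: a=3 ⇒ p=3, q=1
…
i=2: a=1 ⇒ p=7, q=2
i=3: a=1 ⇒ p=11, q=3
…
i=5: a=6 ⇒ p=119, q=33
…
i=7: a=1 ⇒ p=256, q=71
i=8: a=1 ⇒ p=393, q=109
i=9: a=1 ⇒ p=649, q=180
→ (649, 180).  Check: 649²=421201, 13·180²=421200, difference 1.

649 180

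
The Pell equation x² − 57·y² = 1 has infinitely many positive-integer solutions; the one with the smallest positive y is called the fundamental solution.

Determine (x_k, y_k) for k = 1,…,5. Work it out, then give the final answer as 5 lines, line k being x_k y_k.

√57 → a₀=7, period (1,1,4,1,1,14); ℓ=6 even so k=5
step 0: (7, 1)  from 7·(1,0) + (0,1)
step 1: (8, 1)  from 1·(7,1) + (1,0)
…
step 3: (68, 9)  from 4·(15,2) + (8,1)
step 4: (83, 11)  from 1·(68,9) + (15,2)
step 5: (151, 20)  from 1·(83,11) + (68,9)
(x₁, y₁) = (151, 20);  151² − 57·20² = 1 ✓
(151+20√57)^2 = 45601 + 6040√57
(151+20√57)^3 = 13771351 + 1824060√57
(151+20√57)^4 = 4158902401 + 550860080√57
(151+20√57)^5 = 1255974753751 + 166357920100√57

151 20
45601 6040
13771351 1824060
4158902401 550860080
1255974753751 166357920100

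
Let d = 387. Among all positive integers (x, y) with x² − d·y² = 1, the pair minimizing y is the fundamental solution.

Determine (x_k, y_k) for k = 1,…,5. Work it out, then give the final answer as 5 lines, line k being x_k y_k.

3482 177
24248647 1232628
168867574226 8584021215
1175993762661217 59779122508632
8189620394305140962 416301800566092033

[19; 1,2,19,2,1,38] for √387; ℓ=6 ⇒ convergent index 5
k=0  a_k=19  p_k/q_k = 19/1
…
k=2  a_k=2  p_k/q_k = 59/3
k=3  a_k=19  p_k/q_k = 1141/58
k=4  a_k=2  p_k/q_k = 2341/119
k=5  a_k=1  p_k/q_k = 3482/177
→ (3482, 177).  Check: 3482²=12124324, 387·177²=12124323, difference 1.
n=2: (3482,177)∘(3482,177) = (3482·3482+387·177·177, 3482·177+177·3482) = (24248647,1232628)
n=3: (24248647,1232628)∘(3482,177) = (3482·24248647+387·177·1232628, 3482·1232628+177·24248647) = (168867574226,8584021215)
n=4: (168867574226,8584021215)∘(3482,177) = (3482·168867574226+387·177·8584021215, 3482·8584021215+177·168867574226) = (1175993762661217,59779122508632)
n=5: (1175993762661217,59779122508632)∘(3482,177) = (3482·1175993762661217+387·177·59779122508632, 3482·59779122508632+177·1175993762661217) = (8189620394305140962,416301800566092033)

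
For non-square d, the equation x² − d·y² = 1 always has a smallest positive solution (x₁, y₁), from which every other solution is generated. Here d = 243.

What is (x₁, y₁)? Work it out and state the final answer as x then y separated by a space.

√243 = [15; 1,1,2,3,15,3,2,1,1,30, …], period ℓ=10 (even) → k=9
i=0: a=15 ⇒ p=15, q=1
i=1: a=1 ⇒ p=16, q=1
i=2: a=1 ⇒ p=31, q=2
…
i=5: a=15 ⇒ p=4053, q=260
…
i=8: a=1 ⇒ p=41325, q=2651
i=9: a=1 ⇒ p=70226, q=4505
fundamental: x₁=70226, y₁=4505  (since 4931691076 − 243·20295025 = 1)

70226 4505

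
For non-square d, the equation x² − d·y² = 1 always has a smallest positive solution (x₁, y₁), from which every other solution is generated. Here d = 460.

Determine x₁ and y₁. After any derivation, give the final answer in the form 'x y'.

√460 → a₀=21, period (2,4,3,1,2,10,2,1,3,4,2,42); ℓ=12 even so k=11
a_0=21:  p_0=21·1+0=21,  q_0=21·0+1=1
a_1=2:  p_1=2·21+1=43,  q_1=2·1+0=2
a_2=4:  p_2=4·43+21=193,  q_2=4·2+1=9
a_3=3:  p_3=3·193+43=622,  q_3=3·9+2=29
a_4=1:  p_4=1·622+193=815,  q_4=1·29+9=38
a_5=2:  p_5=2·815+622=2252,  q_5=2·38+29=105
…
a_8=1:  p_8=1·48922+23335=72257,  q_8=1·2281+1088=3369
a_9=3:  p_9=3·72257+48922=265693,  q_9=3·3369+2281=12388
a_10=4:  p_10=4·265693+72257=1135029,  q_10=4·12388+3369=52921
a_11=2:  p_11=2·1135029+265693=2535751,  q_11=2·52921+12388=118230
(x₁, y₁) = (2535751, 118230);  2535751² − 460·118230² = 1 ✓

2535751 118230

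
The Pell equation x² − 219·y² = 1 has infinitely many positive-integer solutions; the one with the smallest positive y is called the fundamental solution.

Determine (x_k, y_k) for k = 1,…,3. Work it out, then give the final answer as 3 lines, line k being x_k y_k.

74 5
10951 740
1620674 109515

[14; 1,3,1,28] for √219; ℓ=4 ⇒ convergent index 3
a_0=14:  p_0=14·1+0=14,  q_0=14·0+1=1
a_1=1:  p_1=1·14+1=15,  q_1=1·1+0=1
a_2=3:  p_2=3·15+14=59,  q_2=3·1+1=4
a_3=1:  p_3=1·59+15=74,  q_3=1·4+1=5
→ (74, 5).  Check: 74²=5476, 219·5²=5475, difference 1.
(74+5√219)^2 = 10951 + 740√219
(74+5√219)^3 = 1620674 + 109515√219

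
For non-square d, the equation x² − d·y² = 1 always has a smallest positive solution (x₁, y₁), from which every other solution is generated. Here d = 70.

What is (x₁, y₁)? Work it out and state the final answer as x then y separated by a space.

√70 → a₀=8, period (2,1,2,1,2,16); ℓ=6 even so k=5
i=0: a=8 ⇒ p=8, q=1
i=1: a=2 ⇒ p=17, q=2
i=2: a=1 ⇒ p=25, q=3
…
i=4: a=1 ⇒ p=92, q=11
i=5: a=2 ⇒ p=251, q=30
(x₁, y₁) = (251, 30);  251² − 70·30² = 1 ✓

251 30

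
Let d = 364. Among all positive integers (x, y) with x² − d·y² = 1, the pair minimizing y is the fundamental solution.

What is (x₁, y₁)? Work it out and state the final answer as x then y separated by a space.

4954951 259710

√364 = [19; 12,1,2,3,1,8,1,3,2,1,12,38, …], period ℓ=12 (even) → k=11
k=0  a_k=19  p_k/q_k = 19/1
…
k=2  a_k=1  p_k/q_k = 248/13
k=3  a_k=2  p_k/q_k = 725/38
…
k=6  a_k=8  p_k/q_k = 27607/1447
k=7  a_k=1  p_k/q_k = 30755/1612
k=8  a_k=3  p_k/q_k = 119872/6283
k=9  a_k=2  p_k/q_k = 270499/14178
k=10  a_k=1  p_k/q_k = 390371/20461
k=11  a_k=12  p_k/q_k = 4954951/259710
fundamental: x₁=4954951, y₁=259710  (since 24551539412401 − 364·67449284100 = 1)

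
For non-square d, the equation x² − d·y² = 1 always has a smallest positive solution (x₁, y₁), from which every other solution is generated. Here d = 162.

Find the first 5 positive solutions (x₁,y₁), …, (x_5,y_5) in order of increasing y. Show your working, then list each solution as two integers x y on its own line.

19601 1540
768398401 60371080
30122754096401 2366667076620
1180872205318713601 92778082677286160
46292552162781456490001 3637086394748304967700

√162 → a₀=12, period (1,2,1,2,12,2,1,2,1,24); ℓ=10 even so k=9
k=0  a_k=12  p_k/q_k = 12/1
k=1  a_k=1  p_k/q_k = 13/1
k=2  a_k=2  p_k/q_k = 38/3
k=3  a_k=1  p_k/q_k = 51/4
k=4  a_k=2  p_k/q_k = 140/11
k=5  a_k=12  p_k/q_k = 1731/136
…
k=7  a_k=1  p_k/q_k = 5333/419
k=8  a_k=2  p_k/q_k = 14268/1121
k=9  a_k=1  p_k/q_k = 19601/1540
(x₁, y₁) = (19601, 1540);  19601² − 162·1540² = 1 ✓
k=2:  x_2 = 19601·19601+162·1540·1540 = 768398401,  y_2 = 19601·1540+1540·19601 = 60371080
k=3:  x_3 = 19601·768398401+162·1540·60371080 = 30122754096401,  y_3 = 19601·60371080+1540·768398401 = 2366667076620
k=4:  x_4 = 19601·30122754096401+162·1540·2366667076620 = 1180872205318713601,  y_4 = 19601·2366667076620+1540·30122754096401 = 92778082677286160
k=5:  x_5 = 19601·1180872205318713601+162·1540·92778082677286160 = 46292552162781456490001,  y_5 = 19601·92778082677286160+1540·1180872205318713601 = 3637086394748304967700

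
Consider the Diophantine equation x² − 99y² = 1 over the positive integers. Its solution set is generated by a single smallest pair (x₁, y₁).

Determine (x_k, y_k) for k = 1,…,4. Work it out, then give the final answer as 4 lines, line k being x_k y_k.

√99 → a₀=9, period (1,18); ℓ=2 even so k=1
a_0=9:  p_0=9·1+0=9,  q_0=9·0+1=1
a_1=1:  p_1=1·9+1=10,  q_1=1·1+0=1
fundamental: x₁=10, y₁=1  (since 100 − 99·1 = 1)
(10+1√99)^2 = 199 + 20√99
(10+1√99)^3 = 3970 + 399√99
(10+1√99)^4 = 79201 + 7960√99

10 1
199 20
3970 399
79201 7960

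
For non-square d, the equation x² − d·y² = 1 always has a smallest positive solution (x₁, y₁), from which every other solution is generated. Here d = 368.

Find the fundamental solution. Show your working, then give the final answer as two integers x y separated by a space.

√368 = [19; 5,2,5,38, …], period ℓ=4 (even) → k=3
step 0: (19, 1)  from 19·(1,0) + (0,1)
step 1: (96, 5)  from 5·(19,1) + (1,0)
step 2: (211, 11)  from 2·(96,5) + (19,1)
step 3: (1151, 60)  from 5·(211,11) + (96,5)
→ (1151, 60).  Check: 1151²=1324801, 368·60²=1324800, difference 1.

1151 60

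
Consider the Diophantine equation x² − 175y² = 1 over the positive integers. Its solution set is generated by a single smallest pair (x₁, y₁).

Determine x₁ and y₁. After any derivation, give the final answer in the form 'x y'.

[13; 4,2,1,2,4,26] for √175; ℓ=6 ⇒ convergent index 5
k=0  a_k=13  p_k/q_k = 13/1
…
k=3  a_k=1  p_k/q_k = 172/13
k=4  a_k=2  p_k/q_k = 463/35
k=5  a_k=4  p_k/q_k = 2024/153
fundamental: x₁=2024, y₁=153  (since 4096576 − 175·23409 = 1)

2024 153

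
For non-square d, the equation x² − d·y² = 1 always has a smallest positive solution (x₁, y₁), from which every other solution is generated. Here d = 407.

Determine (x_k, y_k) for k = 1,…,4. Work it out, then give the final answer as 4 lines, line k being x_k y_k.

d=407: √d = [20; 5,1,2,1,5,40] (ℓ=6, even), read p_5/q_5
k=0  a_k=20  p_k/q_k = 20/1
…
k=2  a_k=1  p_k/q_k = 121/6
k=3  a_k=2  p_k/q_k = 343/17
k=4  a_k=1  p_k/q_k = 464/23
k=5  a_k=5  p_k/q_k = 2663/132
fundamental: x₁=2663, y₁=132  (since 7091569 − 407·17424 = 1)
(x_2, y_2) = (2663·2663 + 407·132·132, 2663·132 + 132·2663) = (14183137, 703032)
(x_3, y_3) = (2663·14183137 + 407·132·703032, 2663·703032 + 132·14183137) = (75539384999, 3744348300)
(x_4, y_4) = (2663·75539384999 + 407·132·3744348300, 2663·3744348300 + 132·75539384999) = (402322750321537, 19942398342768)

2663 132
14183137 703032
75539384999 3744348300
402322750321537 19942398342768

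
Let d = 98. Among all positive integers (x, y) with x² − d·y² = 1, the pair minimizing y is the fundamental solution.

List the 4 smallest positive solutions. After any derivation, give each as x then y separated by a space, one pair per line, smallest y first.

99 10
19601 1980
3880899 392030
768398401 77619960

√98 → a₀=9, period (1,8,1,18); ℓ=4 even so k=3
step 0: (9, 1)  from 9·(1,0) + (0,1)
…
step 2: (89, 9)  from 8·(10,1) + (9,1)
step 3: (99, 10)  from 1·(89,9) + (10,1)
→ (99, 10).  Check: 99²=9801, 98·10²=9800, difference 1.
(99+10√98)^2 = 19601 + 1980√98
(99+10√98)^3 = 3880899 + 392030√98
(99+10√98)^4 = 768398401 + 77619960√98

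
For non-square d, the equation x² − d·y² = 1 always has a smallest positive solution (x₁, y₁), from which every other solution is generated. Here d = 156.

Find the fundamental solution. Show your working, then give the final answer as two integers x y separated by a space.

√156 → a₀=12, period (2,24); ℓ=2 even so k=1
i=0: a=12 ⇒ p=12, q=1
i=1: a=2 ⇒ p=25, q=2
(x₁, y₁) = (25, 2);  25² − 156·2² = 1 ✓

25 2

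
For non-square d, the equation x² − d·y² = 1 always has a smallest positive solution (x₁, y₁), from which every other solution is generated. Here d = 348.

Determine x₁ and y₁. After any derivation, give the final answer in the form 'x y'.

√348 = [18; 1,1,1,8,1,1,1,36, …], period ℓ=8 (even) → k=7
k=0  a_k=18  p_k/q_k = 18/1
…
k=3  a_k=1  p_k/q_k = 56/3
k=4  a_k=8  p_k/q_k = 485/26
…
k=6  a_k=1  p_k/q_k = 1026/55
k=7  a_k=1  p_k/q_k = 1567/84
fundamental: x₁=1567, y₁=84  (since 2455489 − 348·7056 = 1)

1567 84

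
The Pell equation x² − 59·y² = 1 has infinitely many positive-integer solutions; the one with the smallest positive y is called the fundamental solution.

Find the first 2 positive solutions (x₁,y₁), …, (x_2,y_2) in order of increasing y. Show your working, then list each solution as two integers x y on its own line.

530 69
561799 73140

√59 = [7; 1,2,7,2,1,14, …], period ℓ=6 (even) → k=5
step 0: (7, 1)  from 7·(1,0) + (0,1)
…
step 4: (361, 47)  from 2·(169,22) + (23,3)
step 5: (530, 69)  from 1·(361,47) + (169,22)
(x₁, y₁) = (530, 69);  530² − 59·69² = 1 ✓
(530+69√59)^2 = 561799 + 73140√59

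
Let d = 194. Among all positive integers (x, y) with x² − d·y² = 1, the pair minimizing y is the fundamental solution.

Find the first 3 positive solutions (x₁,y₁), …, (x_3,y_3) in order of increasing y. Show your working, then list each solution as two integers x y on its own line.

√194 = [13; 1,12,1,26, …], period ℓ=4 (even) → k=3
step 0: (13, 1)  from 13·(1,0) + (0,1)
…
step 2: (181, 13)  from 12·(14,1) + (13,1)
step 3: (195, 14)  from 1·(181,13) + (14,1)
(x₁, y₁) = (195, 14);  195² − 194·14² = 1 ✓
n=2: (195,14)∘(195,14) = (195·195+194·14·14, 195·14+14·195) = (76049,5460)
n=3: (76049,5460)∘(195,14) = (195·76049+194·14·5460, 195·5460+14·76049) = (29658915,2129386)

195 14
76049 5460
29658915 2129386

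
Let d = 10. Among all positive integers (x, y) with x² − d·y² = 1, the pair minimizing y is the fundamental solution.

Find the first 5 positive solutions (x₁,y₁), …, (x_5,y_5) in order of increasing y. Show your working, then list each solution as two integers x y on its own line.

19 6
721 228
27379 8658
1039681 328776
39480499 12484830

√10 → a₀=3, period (6); ℓ=1 odd so k=1
k=0  a_k=3  p_k/q_k = 3/1
k=1  a_k=6  p_k/q_k = 19/6
fundamental: x₁=19, y₁=6  (since 361 − 10·36 = 1)
(x_2, y_2) = (19·19 + 10·6·6, 19·6 + 6·19) = (721, 228)
(x_3, y_3) = (19·721 + 10·6·228, 19·228 + 6·721) = (27379, 8658)
(x_4, y_4) = (19·27379 + 10·6·8658, 19·8658 + 6·27379) = (1039681, 328776)
(x_5, y_5) = (19·1039681 + 10·6·328776, 19·328776 + 6·1039681) = (39480499, 12484830)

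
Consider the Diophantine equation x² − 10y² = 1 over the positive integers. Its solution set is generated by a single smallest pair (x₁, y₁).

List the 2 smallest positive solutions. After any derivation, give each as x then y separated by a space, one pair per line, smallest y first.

d=10: √d = [3; 6] (ℓ=1, odd), read p_1/q_1
step 0: (3, 1)  from 3·(1,0) + (0,1)
step 1: (19, 6)  from 6·(3,1) + (1,0)
fundamental: x₁=19, y₁=6  (since 361 − 10·36 = 1)
(19+6√10)^2 = 721 + 228√10

19 6
721 228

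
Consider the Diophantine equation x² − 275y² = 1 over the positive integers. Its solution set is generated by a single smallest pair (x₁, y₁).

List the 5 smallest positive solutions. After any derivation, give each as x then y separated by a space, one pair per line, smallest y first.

[16; 1,1,2,1,1,32] for √275; ℓ=6 ⇒ convergent index 5
k=0  a_k=16  p_k/q_k = 16/1
k=1  a_k=1  p_k/q_k = 17/1
…
k=4  a_k=1  p_k/q_k = 116/7
k=5  a_k=1  p_k/q_k = 199/12
→ (199, 12).  Check: 199²=39601, 275·12²=39600, difference 1.
k=2:  x_2 = 199·199+275·12·12 = 79201,  y_2 = 199·12+12·199 = 4776
k=3:  x_3 = 199·79201+275·12·4776 = 31521799,  y_3 = 199·4776+12·79201 = 1900836
k=4:  x_4 = 199·31521799+275·12·1900836 = 12545596801,  y_4 = 199·1900836+12·31521799 = 756527952
k=5:  x_5 = 199·12545596801+275·12·756527952 = 4993116004999,  y_5 = 199·756527952+12·12545596801 = 301096224060

199 12
79201 4776
31521799 1900836
12545596801 756527952
4993116004999 301096224060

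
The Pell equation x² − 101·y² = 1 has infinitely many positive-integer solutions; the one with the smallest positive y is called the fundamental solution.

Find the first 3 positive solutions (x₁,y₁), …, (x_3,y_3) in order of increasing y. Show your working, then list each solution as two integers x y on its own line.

201 20
80801 8040
32481801 3232060

√101 → a₀=10, period (20); ℓ=1 odd so k=1
k=0  a_k=10  p_k/q_k = 10/1
k=1  a_k=20  p_k/q_k = 201/20
(x₁, y₁) = (201, 20);  201² − 101·20² = 1 ✓
(201+20√101)^2 = 80801 + 8040√101
(201+20√101)^3 = 32481801 + 3232060√101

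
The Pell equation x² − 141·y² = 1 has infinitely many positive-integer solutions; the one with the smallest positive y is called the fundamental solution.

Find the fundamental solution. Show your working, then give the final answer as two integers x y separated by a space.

√141 → a₀=11, period (1,6,1,22); ℓ=4 even so k=3
a_0=11:  p_0=11·1+0=11,  q_0=11·0+1=1
…
a_2=6:  p_2=6·12+11=83,  q_2=6·1+1=7
a_3=1:  p_3=1·83+12=95,  q_3=1·7+1=8
→ (95, 8).  Check: 95²=9025, 141·8²=9024, difference 1.

95 8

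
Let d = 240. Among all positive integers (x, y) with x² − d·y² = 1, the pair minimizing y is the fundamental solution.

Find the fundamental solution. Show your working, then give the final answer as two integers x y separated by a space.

31 2

[15; 2,30] for √240; ℓ=2 ⇒ convergent index 1
k=0  a_k=15  p_k/q_k = 15/1
k=1  a_k=2  p_k/q_k = 31/2
(x₁, y₁) = (31, 2);  31² − 240·2² = 1 ✓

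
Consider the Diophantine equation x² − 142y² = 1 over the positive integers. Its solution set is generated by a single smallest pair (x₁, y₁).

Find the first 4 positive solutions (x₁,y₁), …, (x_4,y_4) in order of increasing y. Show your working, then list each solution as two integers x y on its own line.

143 12
40897 3432
11696399 981540
3345129217 280717008

[11; 1,10,1,22] for √142; ℓ=4 ⇒ convergent index 3
i=0: a=11 ⇒ p=11, q=1
i=1: a=1 ⇒ p=12, q=1
i=2: a=10 ⇒ p=131, q=11
i=3: a=1 ⇒ p=143, q=12
(x₁, y₁) = (143, 12);  143² − 142·12² = 1 ✓
k=2:  x_2 = 143·143+142·12·12 = 40897,  y_2 = 143·12+12·143 = 3432
k=3:  x_3 = 143·40897+142·12·3432 = 11696399,  y_3 = 143·3432+12·40897 = 981540
k=4:  x_4 = 143·11696399+142·12·981540 = 3345129217,  y_4 = 143·981540+12·11696399 = 280717008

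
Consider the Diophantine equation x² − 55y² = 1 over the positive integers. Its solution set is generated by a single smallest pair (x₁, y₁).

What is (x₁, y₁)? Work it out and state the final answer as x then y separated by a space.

89 12

[7; 2,2,2,14] for √55; ℓ=4 ⇒ convergent index 3
i=0: a=7 ⇒ p=7, q=1
…
i=2: a=2 ⇒ p=37, q=5
i=3: a=2 ⇒ p=89, q=12
→ (89, 12).  Check: 89²=7921, 55·12²=7920, difference 1.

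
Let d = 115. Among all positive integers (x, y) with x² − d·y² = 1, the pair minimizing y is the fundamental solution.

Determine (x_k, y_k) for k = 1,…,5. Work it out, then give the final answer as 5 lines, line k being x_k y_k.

√115 = [10; 1,2,1,1,1,1,1,2,1,20, …], period ℓ=10 (even) → k=9
step 0: (10, 1)  from 10·(1,0) + (0,1)
step 1: (11, 1)  from 1·(10,1) + (1,0)
step 2: (32, 3)  from 2·(11,1) + (10,1)
…
step 8: (815, 76)  from 2·(311,29) + (193,18)
step 9: (1126, 105)  from 1·(815,76) + (311,29)
→ (1126, 105).  Check: 1126²=1267876, 115·105²=1267875, difference 1.
n=2: (1126,105)∘(1126,105) = (1126·1126+115·105·105, 1126·105+105·1126) = (2535751,236460)
n=3: (2535751,236460)∘(1126,105) = (1126·2535751+115·105·236460, 1126·236460+105·2535751) = (5710510126,532507815)
n=4: (5710510126,532507815)∘(1126,105) = (1126·5710510126+115·105·532507815, 1126·532507815+105·5710510126) = (12860066268001,1199207362920)
n=5: (12860066268001,1199207362920)∘(1126,105) = (1126·12860066268001+115·105·1199207362920, 1126·1199207362920+105·12860066268001) = (28960863525028126,2700614448788025)

1126 105
2535751 236460
5710510126 532507815
12860066268001 1199207362920
28960863525028126 2700614448788025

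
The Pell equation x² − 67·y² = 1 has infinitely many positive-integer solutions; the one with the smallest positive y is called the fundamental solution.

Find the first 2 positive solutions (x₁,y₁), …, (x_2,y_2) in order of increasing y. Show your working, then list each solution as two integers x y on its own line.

48842 5967
4771081927 582880428

d=67: √d = [8; 5,2,1,1,7,1,1,2,5,16] (ℓ=10, even), read p_9/q_9
a_0=8:  p_0=8·1+0=8,  q_0=8·0+1=1
…
a_2=2:  p_2=2·41+8=90,  q_2=2·5+1=11
…
a_4=1:  p_4=1·131+90=221,  q_4=1·16+11=27
…
a_6=1:  p_6=1·1678+221=1899,  q_6=1·205+27=232
a_7=1:  p_7=1·1899+1678=3577,  q_7=1·232+205=437
a_8=2:  p_8=2·3577+1899=9053,  q_8=2·437+232=1106
a_9=5:  p_9=5·9053+3577=48842,  q_9=5·1106+437=5967
fundamental: x₁=48842, y₁=5967  (since 2385540964 − 67·35605089 = 1)
(48842+5967√67)^2 = 4771081927 + 582880428√67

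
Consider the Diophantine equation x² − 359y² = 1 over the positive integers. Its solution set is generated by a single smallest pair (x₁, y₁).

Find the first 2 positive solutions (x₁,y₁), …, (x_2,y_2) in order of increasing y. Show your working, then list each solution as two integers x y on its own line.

360 19
259199 13680

√359 → a₀=18, period (1,17,1,36); ℓ=4 even so k=3
a_0=18:  p_0=18·1+0=18,  q_0=18·0+1=1
…
a_2=17:  p_2=17·19+18=341,  q_2=17·1+1=18
a_3=1:  p_3=1·341+19=360,  q_3=1·18+1=19
(x₁, y₁) = (360, 19);  360² − 359·19² = 1 ✓
n=2: (360,19)∘(360,19) = (360·360+359·19·19, 360·19+19·360) = (259199,13680)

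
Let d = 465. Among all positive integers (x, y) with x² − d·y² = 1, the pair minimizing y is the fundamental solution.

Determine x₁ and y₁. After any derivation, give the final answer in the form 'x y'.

15871 736

√465 = [21; 1,1,3,2,2,2,3,1,1,42, …], period ℓ=10 (even) → k=9
k=0  a_k=21  p_k/q_k = 21/1
k=1  a_k=1  p_k/q_k = 22/1
k=2  a_k=1  p_k/q_k = 43/2
…
k=5  a_k=2  p_k/q_k = 841/39
k=6  a_k=2  p_k/q_k = 2027/94
k=7  a_k=3  p_k/q_k = 6922/321
k=8  a_k=1  p_k/q_k = 8949/415
k=9  a_k=1  p_k/q_k = 15871/736
fundamental: x₁=15871, y₁=736  (since 251888641 − 465·541696 = 1)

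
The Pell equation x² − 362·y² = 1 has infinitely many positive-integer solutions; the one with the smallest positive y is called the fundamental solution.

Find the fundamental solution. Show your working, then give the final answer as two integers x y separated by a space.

723 38

√362 → a₀=19, period (38); ℓ=1 odd so k=1
i=0: a=19 ⇒ p=19, q=1
i=1: a=38 ⇒ p=723, q=38
→ (723, 38).  Check: 723²=522729, 362·38²=522728, difference 1.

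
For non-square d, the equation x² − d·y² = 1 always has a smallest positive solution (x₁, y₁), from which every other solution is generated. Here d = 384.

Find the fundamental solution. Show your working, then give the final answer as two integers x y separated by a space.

√384 = [19; 1,1,2,9,2,1,1,38, …], period ℓ=8 (even) → k=7
a_0=19:  p_0=19·1+0=19,  q_0=19·0+1=1
…
a_4=9:  p_4=9·98+39=921,  q_4=9·5+2=47
…
a_6=1:  p_6=1·1940+921=2861,  q_6=1·99+47=146
a_7=1:  p_7=1·2861+1940=4801,  q_7=1·146+99=245
(x₁, y₁) = (4801, 245);  4801² − 384·245² = 1 ✓

4801 245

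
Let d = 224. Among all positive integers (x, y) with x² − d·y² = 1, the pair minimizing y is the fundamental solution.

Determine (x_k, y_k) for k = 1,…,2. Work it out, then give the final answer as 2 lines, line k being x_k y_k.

d=224: √d = [14; 1,28] (ℓ=2, even), read p_1/q_1
k=0  a_k=14  p_k/q_k = 14/1
k=1  a_k=1  p_k/q_k = 15/1
(x₁, y₁) = (15, 1);  15² − 224·1² = 1 ✓
n=2: (15,1)∘(15,1) = (15·15+224·1·1, 15·1+1·15) = (449,30)

15 1
449 30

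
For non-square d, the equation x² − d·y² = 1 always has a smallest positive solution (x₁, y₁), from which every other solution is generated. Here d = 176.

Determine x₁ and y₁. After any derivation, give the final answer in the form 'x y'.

199 15

d=176: √d = [13; 3,1,3,26] (ℓ=4, even), read p_3/q_3
step 0: (13, 1)  from 13·(1,0) + (0,1)
…
step 2: (53, 4)  from 1·(40,3) + (13,1)
step 3: (199, 15)  from 3·(53,4) + (40,3)
(x₁, y₁) = (199, 15);  199² − 176·15² = 1 ✓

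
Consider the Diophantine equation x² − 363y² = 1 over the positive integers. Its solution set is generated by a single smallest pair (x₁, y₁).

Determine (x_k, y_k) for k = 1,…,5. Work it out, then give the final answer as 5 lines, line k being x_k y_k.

362 19
262087 13756
189750626 9959325
137379191137 7210537544
99462344632562 5220419222531

d=363: √d = [19; 19,38] (ℓ=2, even), read p_1/q_1
step 0: (19, 1)  from 19·(1,0) + (0,1)
step 1: (362, 19)  from 19·(19,1) + (1,0)
→ (362, 19).  Check: 362²=131044, 363·19²=131043, difference 1.
n=2: (362,19)∘(362,19) = (362·362+363·19·19, 362·19+19·362) = (262087,13756)
n=3: (262087,13756)∘(362,19) = (362·262087+363·19·13756, 362·13756+19·262087) = (189750626,9959325)
n=4: (189750626,9959325)∘(362,19) = (362·189750626+363·19·9959325, 362·9959325+19·189750626) = (137379191137,7210537544)
n=5: (137379191137,7210537544)∘(362,19) = (362·137379191137+363·19·7210537544, 362·7210537544+19·137379191137) = (99462344632562,5220419222531)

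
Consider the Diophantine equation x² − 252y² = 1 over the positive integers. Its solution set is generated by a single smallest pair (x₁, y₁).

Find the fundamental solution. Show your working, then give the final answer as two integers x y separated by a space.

127 8

√252 = [15; 1,6,1,30, …], period ℓ=4 (even) → k=3
k=0  a_k=15  p_k/q_k = 15/1
…
k=2  a_k=6  p_k/q_k = 111/7
k=3  a_k=1  p_k/q_k = 127/8
fundamental: x₁=127, y₁=8  (since 16129 − 252·64 = 1)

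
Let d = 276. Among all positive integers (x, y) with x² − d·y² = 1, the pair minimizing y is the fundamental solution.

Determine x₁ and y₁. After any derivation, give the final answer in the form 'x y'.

7775 468

d=276: √d = [16; 1,1,1,1,2,2,2,1,1,1,1,32] (ℓ=12, even), read p_11/q_11
k=0  a_k=16  p_k/q_k = 16/1
…
k=2  a_k=1  p_k/q_k = 33/2
…
k=4  a_k=1  p_k/q_k = 83/5
k=5  a_k=2  p_k/q_k = 216/13
k=6  a_k=2  p_k/q_k = 515/31
…
k=8  a_k=1  p_k/q_k = 1761/106
k=9  a_k=1  p_k/q_k = 3007/181
k=10  a_k=1  p_k/q_k = 4768/287
k=11  a_k=1  p_k/q_k = 7775/468
fundamental: x₁=7775, y₁=468  (since 60450625 − 276·219024 = 1)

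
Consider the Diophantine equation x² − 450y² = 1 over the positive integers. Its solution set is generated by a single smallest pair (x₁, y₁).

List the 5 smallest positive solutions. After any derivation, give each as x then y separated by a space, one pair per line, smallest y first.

19601 924
768398401 36222648
30122754096401 1420000245972
1180872205318713601 55666849606371696
46292552162781456490001 2182251836848982980620

√450 = [21; 4,1,2,4,2,1,4,42, …], period ℓ=8 (even) → k=7
k=0  a_k=21  p_k/q_k = 21/1
…
k=2  a_k=1  p_k/q_k = 106/5
k=3  a_k=2  p_k/q_k = 297/14
…
k=5  a_k=2  p_k/q_k = 2885/136
k=6  a_k=1  p_k/q_k = 4179/197
k=7  a_k=4  p_k/q_k = 19601/924
→ (19601, 924).  Check: 19601²=384199201, 450·924²=384199200, difference 1.
n=2: (19601,924)∘(19601,924) = (19601·19601+450·924·924, 19601·924+924·19601) = (768398401,36222648)
n=3: (768398401,36222648)∘(19601,924) = (19601·768398401+450·924·36222648, 19601·36222648+924·768398401) = (30122754096401,1420000245972)
n=4: (30122754096401,1420000245972)∘(19601,924) = (19601·30122754096401+450·924·1420000245972, 19601·1420000245972+924·30122754096401) = (1180872205318713601,55666849606371696)
n=5: (1180872205318713601,55666849606371696)∘(19601,924) = (19601·1180872205318713601+450·924·55666849606371696, 19601·55666849606371696+924·1180872205318713601) = (46292552162781456490001,2182251836848982980620)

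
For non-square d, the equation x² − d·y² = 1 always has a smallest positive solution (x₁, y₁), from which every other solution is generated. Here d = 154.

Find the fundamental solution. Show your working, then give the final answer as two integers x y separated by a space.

21295 1716

[12; 2,2,3,1,2,1,3,2,2,24] for √154; ℓ=10 ⇒ convergent index 9
i=0: a=12 ⇒ p=12, q=1
i=1: a=2 ⇒ p=25, q=2
…
i=4: a=1 ⇒ p=273, q=22
…
i=7: a=3 ⇒ p=3847, q=310
i=8: a=2 ⇒ p=8724, q=703
i=9: a=2 ⇒ p=21295, q=1716
fundamental: x₁=21295, y₁=1716  (since 453477025 − 154·2944656 = 1)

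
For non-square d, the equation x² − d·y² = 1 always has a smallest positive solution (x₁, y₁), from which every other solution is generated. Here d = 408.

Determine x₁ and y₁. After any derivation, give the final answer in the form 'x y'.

[20; 5,40] for √408; ℓ=2 ⇒ convergent index 1
a_0=20:  p_0=20·1+0=20,  q_0=20·0+1=1
a_1=5:  p_1=5·20+1=101,  q_1=5·1+0=5
(x₁, y₁) = (101, 5);  101² − 408·5² = 1 ✓

101 5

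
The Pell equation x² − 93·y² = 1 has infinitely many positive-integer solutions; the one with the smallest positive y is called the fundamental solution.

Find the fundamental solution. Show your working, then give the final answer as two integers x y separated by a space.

12151 1260

d=93: √d = [9; 1,1,1,4,6,4,1,1,1,18] (ℓ=10, even), read p_9/q_9
a_0=9:  p_0=9·1+0=9,  q_0=9·0+1=1
…
a_2=1:  p_2=1·10+9=19,  q_2=1·1+1=2
…
a_4=4:  p_4=4·29+19=135,  q_4=4·3+2=14
…
a_6=4:  p_6=4·839+135=3491,  q_6=4·87+14=362
…
a_8=1:  p_8=1·4330+3491=7821,  q_8=1·449+362=811
a_9=1:  p_9=1·7821+4330=12151,  q_9=1·811+449=1260
(x₁, y₁) = (12151, 1260);  12151² − 93·1260² = 1 ✓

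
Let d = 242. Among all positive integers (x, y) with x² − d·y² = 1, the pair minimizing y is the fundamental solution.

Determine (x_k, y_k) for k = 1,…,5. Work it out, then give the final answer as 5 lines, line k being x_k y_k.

[15; 1,1,3,1,14,1,3,1,1,30] for √242; ℓ=10 ⇒ convergent index 9
k=0  a_k=15  p_k/q_k = 15/1
k=1  a_k=1  p_k/q_k = 16/1
k=2  a_k=1  p_k/q_k = 31/2
…
k=5  a_k=14  p_k/q_k = 2069/133
…
k=7  a_k=3  p_k/q_k = 8696/559
k=8  a_k=1  p_k/q_k = 10905/701
k=9  a_k=1  p_k/q_k = 19601/1260
→ (19601, 1260).  Check: 19601²=384199201, 242·1260²=384199200, difference 1.
k=2:  x_2 = 19601·19601+242·1260·1260 = 768398401,  y_2 = 19601·1260+1260·19601 = 49394520
k=3:  x_3 = 19601·768398401+242·1260·49394520 = 30122754096401,  y_3 = 19601·49394520+1260·768398401 = 1936363971780
k=4:  x_4 = 19601·30122754096401+242·1260·1936363971780 = 1180872205318713601,  y_4 = 19601·1936363971780+1260·30122754096401 = 75909340372325040
k=5:  x_5 = 19601·1180872205318713601+242·1260·75909340372325040 = 46292552162781456490001,  y_5 = 19601·75909340372325040+1260·1180872205318713601 = 2975797959339522246300

19601 1260
768398401 49394520
30122754096401 1936363971780
1180872205318713601 75909340372325040
46292552162781456490001 2975797959339522246300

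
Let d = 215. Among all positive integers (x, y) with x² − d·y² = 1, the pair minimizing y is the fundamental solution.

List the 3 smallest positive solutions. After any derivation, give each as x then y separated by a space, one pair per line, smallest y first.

√215 → a₀=14, period (1,1,1,28); ℓ=4 even so k=3
step 0: (14, 1)  from 14·(1,0) + (0,1)
…
step 2: (29, 2)  from 1·(15,1) + (14,1)
step 3: (44, 3)  from 1·(29,2) + (15,1)
fundamental: x₁=44, y₁=3  (since 1936 − 215·9 = 1)
(x_2, y_2) = (44·44 + 215·3·3, 44·3 + 3·44) = (3871, 264)
(x_3, y_3) = (44·3871 + 215·3·264, 44·264 + 3·3871) = (340604, 23229)

44 3
3871 264
340604 23229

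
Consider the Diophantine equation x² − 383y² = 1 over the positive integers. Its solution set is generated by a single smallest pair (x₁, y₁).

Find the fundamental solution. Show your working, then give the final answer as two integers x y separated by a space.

18768 959

[19; 1,1,3,19,3,1,1,38] for √383; ℓ=8 ⇒ convergent index 7
a_0=19:  p_0=19·1+0=19,  q_0=19·0+1=1
…
a_2=1:  p_2=1·20+19=39,  q_2=1·1+1=2
…
a_6=1:  p_6=1·8063+2642=10705,  q_6=1·412+135=547
a_7=1:  p_7=1·10705+8063=18768,  q_7=1·547+412=959
→ (18768, 959).  Check: 18768²=352237824, 383·959²=352237823, difference 1.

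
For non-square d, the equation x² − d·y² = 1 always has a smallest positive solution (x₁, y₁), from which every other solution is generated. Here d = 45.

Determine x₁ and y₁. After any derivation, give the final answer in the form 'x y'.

√45 = [6; 1,2,2,2,1,12, …], period ℓ=6 (even) → k=5
a_0=6:  p_0=6·1+0=6,  q_0=6·0+1=1
a_1=1:  p_1=1·6+1=7,  q_1=1·1+0=1
…
a_4=2:  p_4=2·47+20=114,  q_4=2·7+3=17
a_5=1:  p_5=1·114+47=161,  q_5=1·17+7=24
(x₁, y₁) = (161, 24);  161² − 45·24² = 1 ✓

161 24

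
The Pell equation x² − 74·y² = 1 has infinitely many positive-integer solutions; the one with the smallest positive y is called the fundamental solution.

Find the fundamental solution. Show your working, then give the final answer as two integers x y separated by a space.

3699 430

[8; 1,1,1,1,16] for √74; ℓ=5 ⇒ convergent index 9
a_0=8:  p_0=8·1+0=8,  q_0=8·0+1=1
a_1=1:  p_1=1·8+1=9,  q_1=1·1+0=1
a_2=1:  p_2=1·9+8=17,  q_2=1·1+1=2
a_3=1:  p_3=1·17+9=26,  q_3=1·2+1=3
…
a_7=1:  p_7=1·757+714=1471,  q_7=1·88+83=171
a_8=1:  p_8=1·1471+757=2228,  q_8=1·171+88=259
a_9=1:  p_9=1·2228+1471=3699,  q_9=1·259+171=430
fundamental: x₁=3699, y₁=430  (since 13682601 − 74·184900 = 1)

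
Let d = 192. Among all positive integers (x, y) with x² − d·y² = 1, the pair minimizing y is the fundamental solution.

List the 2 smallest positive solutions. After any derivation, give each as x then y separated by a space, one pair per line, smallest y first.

97 7
18817 1358

√192 = [13; 1,5,1,26, …], period ℓ=4 (even) → k=3
k=0  a_k=13  p_k/q_k = 13/1
k=1  a_k=1  p_k/q_k = 14/1
k=2  a_k=5  p_k/q_k = 83/6
k=3  a_k=1  p_k/q_k = 97/7
→ (97, 7).  Check: 97²=9409, 192·7²=9408, difference 1.
(x_2, y_2) = (97·97 + 192·7·7, 97·7 + 7·97) = (18817, 1358)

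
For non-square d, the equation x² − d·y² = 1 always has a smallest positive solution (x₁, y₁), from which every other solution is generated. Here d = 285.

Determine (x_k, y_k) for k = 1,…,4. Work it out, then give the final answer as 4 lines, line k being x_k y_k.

d=285: √d = [16; 1,7,2,7,1,32] (ℓ=6, even), read p_5/q_5
a_0=16:  p_0=16·1+0=16,  q_0=16·0+1=1
a_1=1:  p_1=1·16+1=17,  q_1=1·1+0=1
a_2=7:  p_2=7·17+16=135,  q_2=7·1+1=8
a_3=2:  p_3=2·135+17=287,  q_3=2·8+1=17
a_4=7:  p_4=7·287+135=2144,  q_4=7·17+8=127
a_5=1:  p_5=1·2144+287=2431,  q_5=1·127+17=144
(x₁, y₁) = (2431, 144);  2431² − 285·144² = 1 ✓
(x_2, y_2) = (2431·2431 + 285·144·144, 2431·144 + 144·2431) = (11819521, 700128)
(x_3, y_3) = (2431·11819521 + 285·144·700128, 2431·700128 + 144·11819521) = (57466508671, 3404022192)
(x_4, y_4) = (2431·57466508671 + 285·144·3404022192, 2431·3404022192 + 144·57466508671) = (279402153338881, 16550355197376)

2431 144
11819521 700128
57466508671 3404022192
279402153338881 16550355197376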